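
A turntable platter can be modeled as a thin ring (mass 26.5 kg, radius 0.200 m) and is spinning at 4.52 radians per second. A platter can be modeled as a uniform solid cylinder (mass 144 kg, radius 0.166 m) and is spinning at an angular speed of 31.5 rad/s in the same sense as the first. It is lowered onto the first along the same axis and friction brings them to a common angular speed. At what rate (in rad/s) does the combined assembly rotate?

|ω_f| ≈ 22.1 rad/s

No external torque acts about the common axis, so total angular momentum is conserved.
Moments of inertia: I_A = (26.5)(0.200)² = 1.060 kg·m²; I_B = ½(144)(0.166)² = 1.984 kg·m².
Taking A's sense as positive: L = (1.060)(4.52) + (1.984)(31.5) = 67.29 kg·m²·rad/s.
Combined I = 1.060 + 1.984 = 3.044 kg·m².
ω_f = L / I = 67.29 / 3.044 = 22.10 rad/s.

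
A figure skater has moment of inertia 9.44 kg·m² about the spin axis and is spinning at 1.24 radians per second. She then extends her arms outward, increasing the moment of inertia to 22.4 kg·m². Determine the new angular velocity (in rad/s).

ω₂ ≈ 0.523 rad/s

Angular momentum about the spin axis is conserved since the torque about it is zero.
ω₂ = I₁ω₁ / I₂ = (9.440)(1.24 rad/s) / (22.40) = 0.5226 rad/s.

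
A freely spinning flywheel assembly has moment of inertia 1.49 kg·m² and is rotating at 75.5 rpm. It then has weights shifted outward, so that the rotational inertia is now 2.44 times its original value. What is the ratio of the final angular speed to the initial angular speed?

ω₂/ω₁ ≈ 0.410

Angular momentum about the spin axis is conserved since the torque about it is zero.
I₂ = 2.44 × 1.49 = 3.636 kg·m².
ω₂/ω₁ = I₁/I₂ = 1.490 / 3.636 = 0.4098.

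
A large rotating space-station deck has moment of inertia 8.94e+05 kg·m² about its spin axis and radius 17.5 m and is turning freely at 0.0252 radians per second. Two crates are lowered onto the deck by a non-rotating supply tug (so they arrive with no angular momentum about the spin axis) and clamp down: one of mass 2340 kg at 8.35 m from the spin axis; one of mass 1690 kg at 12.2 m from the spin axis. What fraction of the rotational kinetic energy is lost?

The added mass arrives with no angular momentum about the spin axis, and any external torque about the spin axis is negligible, so the system's angular momentum is conserved.
Added inertia Σmr² = (2340)(8.35)² + (1690)(12.2)² = 4.147e+05 kg·m²; I_f = 8.940e+05 + 4.147e+05 = 1.309e+06 kg·m².
ω_f = I_p ω_i / I_f = (8.940e+05)(0.0252) / 1.309e+06 = 0.01721 rad/s.
KE_i = ½(8.940e+05)(0.02520 rad/s)² = 283.9 J; KE_f = ½(1.309e+06)(0.01721)² = 193.9 J.
Fraction lost = 0.3169.

fraction ≈ 0.317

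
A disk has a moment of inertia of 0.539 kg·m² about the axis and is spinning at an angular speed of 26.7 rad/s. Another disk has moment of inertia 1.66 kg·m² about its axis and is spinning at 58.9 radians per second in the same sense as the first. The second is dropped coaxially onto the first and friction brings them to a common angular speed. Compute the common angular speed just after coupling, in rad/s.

|ω_f| ≈ 51.0 rad/s

No external torque acts about the common axis, so total angular momentum is conserved.
Taking A's sense as positive: L = (0.5390)(26.7) + (1.660)(58.9) = 112.2 kg·m²·rad/s.
Combined I = 0.5390 + 1.660 = 2.199 kg·m².
ω_f = L / I = 112.2 / 2.199 = 51.01 rad/s.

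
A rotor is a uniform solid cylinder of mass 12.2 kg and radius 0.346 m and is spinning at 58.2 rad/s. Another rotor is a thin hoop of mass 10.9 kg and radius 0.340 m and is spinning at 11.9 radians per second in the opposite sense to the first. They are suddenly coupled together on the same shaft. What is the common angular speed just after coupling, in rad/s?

|ω_f| ≈ 13.8 rad/s

The coupling torques are internal; angular momentum about the shared axis is conserved.
Moments of inertia: I_A = ½(12.2)(0.346)² = 0.7303 kg·m²; I_B = (10.9)(0.340)² = 1.260 kg·m².
Taking A's sense as positive: L = (0.7303)(58.2) − (1.260)(11.9) = 27.51 kg·m²·rad/s.
Combined I = 0.7303 + 1.260 = 1.990 kg·m².
ω_f = L / I = 27.51 / 1.990 = 13.82 rad/s.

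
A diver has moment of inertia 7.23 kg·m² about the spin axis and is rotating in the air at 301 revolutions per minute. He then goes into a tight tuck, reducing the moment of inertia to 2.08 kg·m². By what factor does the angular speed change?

No external torque acts about the spin axis, so angular momentum is conserved.
ω₂/ω₁ = I₁/I₂ = 7.230 / 2.080 = 3.476.

ω₂/ω₁ ≈ 3.48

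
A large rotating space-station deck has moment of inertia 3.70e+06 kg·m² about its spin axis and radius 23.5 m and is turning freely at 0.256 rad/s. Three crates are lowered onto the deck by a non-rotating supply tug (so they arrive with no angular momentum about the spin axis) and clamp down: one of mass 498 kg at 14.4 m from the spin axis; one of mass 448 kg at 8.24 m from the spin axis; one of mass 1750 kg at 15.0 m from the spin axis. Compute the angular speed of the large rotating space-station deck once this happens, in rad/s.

The added mass arrives with no angular momentum about the spin axis, and any external torque about the spin axis is negligible, so the system's angular momentum is conserved.
Added inertia Σmr² = (498)(14.4)² + (448)(8.24)² + (1750)(15.0)² = 5.274e+05 kg·m²; I_f = 3.700e+06 + 5.274e+05 = 4.227e+06 kg·m².
ω_f = I_p ω_i / I_f = (3.700e+06)(0.256) / 4.227e+06 = 0.2241 rad/s.

ω_f ≈ 0.224 rad/s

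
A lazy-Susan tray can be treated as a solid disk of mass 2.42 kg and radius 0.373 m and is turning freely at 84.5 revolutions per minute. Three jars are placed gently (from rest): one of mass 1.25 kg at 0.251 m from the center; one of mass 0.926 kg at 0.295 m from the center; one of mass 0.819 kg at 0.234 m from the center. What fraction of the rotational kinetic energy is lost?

No external torque acts about the center; L_before = L_after.
I_p = ½(2.42)(0.373)² = 0.1683 kg·m².
Added inertia Σmr² = (1.25)(0.251)² + (0.926)(0.295)² + (0.819)(0.234)² = 0.2042 kg·m²; I_f = 0.1683 + 0.2042 = 0.3725 kg·m².
ω_f = I_p ω_i / I_f = (0.1683)(84.5) / 0.3725 = 38.19 rpm.
KE_i = ½(0.1683)(8.849 rad/s)² = 6.591 J; KE_f = ½(0.3725)(3.999)² = 2.978 J.
Fraction lost = 0.5481.

fraction ≈ 0.548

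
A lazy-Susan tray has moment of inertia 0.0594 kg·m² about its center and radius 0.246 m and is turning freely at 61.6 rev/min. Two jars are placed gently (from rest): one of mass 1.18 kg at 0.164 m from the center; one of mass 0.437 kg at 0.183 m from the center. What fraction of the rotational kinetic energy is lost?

No external torque acts about the center; L_before = L_after.
Added inertia Σmr² = (1.18)(0.164)² + (0.437)(0.183)² = 0.04637 kg·m²; I_f = 0.05940 + 0.04637 = 0.1058 kg·m².
ω_f = I_p ω_i / I_f = (0.05940)(61.6) / 0.1058 = 34.59 rpm.
KE_i = ½(0.05940)(6.451 rad/s)² = 1.236 J; KE_f = ½(0.1058)(3.623)² = 0.6941 J.
Fraction lost = 0.4384.

fraction ≈ 0.438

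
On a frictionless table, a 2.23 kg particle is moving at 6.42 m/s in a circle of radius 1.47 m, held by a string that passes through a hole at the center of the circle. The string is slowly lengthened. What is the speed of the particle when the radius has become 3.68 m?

v₂ ≈ 2.56 m/s

Central (radial) force ⇒ zero torque about the center ⇒ m v r is constant.
v₂ = v₁ r₁ / r₂ = (6.42)(1.47) / (3.68) = 2.565 m/s.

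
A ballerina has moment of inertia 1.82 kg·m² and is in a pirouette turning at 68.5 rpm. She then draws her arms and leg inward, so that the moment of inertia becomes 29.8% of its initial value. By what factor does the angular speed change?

Angular momentum about the spin axis is conserved since the torque about it is zero.
I₂ = 0.298 × 1.82 = 0.5424 kg·m².
ω₂/ω₁ = I₁/I₂ = 1.820 / 0.5424 = 3.356.

ω₂/ω₁ ≈ 3.36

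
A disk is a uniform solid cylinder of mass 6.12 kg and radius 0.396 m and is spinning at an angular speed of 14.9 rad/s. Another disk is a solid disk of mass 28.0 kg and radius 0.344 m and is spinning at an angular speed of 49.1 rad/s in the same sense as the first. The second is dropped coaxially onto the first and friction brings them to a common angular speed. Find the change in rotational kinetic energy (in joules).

ΔKE ≈ -218 J

No external torque acts about the common axis, so total angular momentum is conserved.
Moments of inertia: I_A = ½(6.12)(0.396)² = 0.4799 kg·m²; I_B = ½(28.0)(0.344)² = 1.657 kg·m².
Taking A's sense as positive: L = (0.4799)(14.9) + (1.657)(49.1) = 88.49 kg·m²·rad/s.
Combined I = 0.4799 + 1.657 = 2.137 kg·m².
ω_f = L / I = 88.49 / 2.137 = 41.42 rad/s.
KE_i = ½ΣIω² = 2050 J; KE_f = ½(2.137)(41.42)² = 1833 J.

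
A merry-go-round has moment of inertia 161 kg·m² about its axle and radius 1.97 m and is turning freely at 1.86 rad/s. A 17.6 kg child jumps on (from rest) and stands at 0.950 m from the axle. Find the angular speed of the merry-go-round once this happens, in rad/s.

The added mass arrives with no angular momentum about the axle, and any external torque about the axle is negligible, so the system's angular momentum is conserved.
Added inertia Σmr² = (17.6)(0.950)² = 15.88 kg·m²; I_f = 161.0 + 15.88 = 176.9 kg·m².
ω_f = I_p ω_i / I_f = (161.0)(1.86) / 176.9 = 1.693 rad/s.

ω_f ≈ 1.69 rad/s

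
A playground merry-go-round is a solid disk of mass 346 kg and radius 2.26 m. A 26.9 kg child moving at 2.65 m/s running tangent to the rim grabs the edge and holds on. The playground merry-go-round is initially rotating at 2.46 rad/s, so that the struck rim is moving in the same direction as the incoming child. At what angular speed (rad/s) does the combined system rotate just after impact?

|ω_f| ≈ 2.29 rad/s

The axle reaction passes through the axle and exerts no torque about it; angular momentum about the axle is conserved through the impact.
I_p = ½(346)(2.26)² = 883.6 kg·m². Taking the sense of the child's angular momentum as positive, L_{child} = m v R = (26.9)(2.65)(2.26) = 161.1 kg·m²/s.
L_i = +I_p ω_p + m v R = +(883.6)(2.46) + 161.1 = 2335 kg·m²/s.
After sticking, I_f = I_p + m R² = 883.6 + (26.9)(2.26)² = 1021 kg·m².
ω_f = L_i / I_f = 2335 / 1021 = 2.287 rad/s.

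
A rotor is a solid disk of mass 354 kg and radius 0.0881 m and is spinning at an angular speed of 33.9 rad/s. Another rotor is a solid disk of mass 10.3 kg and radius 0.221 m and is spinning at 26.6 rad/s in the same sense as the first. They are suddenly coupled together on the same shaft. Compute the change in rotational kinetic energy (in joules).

ΔKE ≈ -5.66 J

No external torque acts about the common axis, so total angular momentum is conserved.
Moments of inertia: I_A = ½(354)(0.0881)² = 1.374 kg·m²; I_B = ½(10.3)(0.221)² = 0.2515 kg·m².
Taking A's sense as positive: L = (1.374)(33.9) + (0.2515)(26.6) = 53.26 kg·m²·rad/s.
Combined I = 1.374 + 0.2515 = 1.625 kg·m².
ω_f = L / I = 53.26 / 1.625 = 32.77 rad/s.
KE_i = ½ΣIω² = 878.4 J; KE_f = ½(1.625)(32.77)² = 872.7 J.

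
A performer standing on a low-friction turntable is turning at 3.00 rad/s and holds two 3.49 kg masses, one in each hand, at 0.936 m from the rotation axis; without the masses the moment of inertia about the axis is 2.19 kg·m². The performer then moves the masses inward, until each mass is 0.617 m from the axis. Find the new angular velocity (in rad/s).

ω₂ ≈ 5.14 rad/s

With no external torque about the axis, L is conserved: I₁ω₁ = I₂ω₂.
I₁ = 2.19 + 2(3.49)(0.936)² = 8.305 kg·m²; I₂ = 2.19 + 2(3.49)(0.617)² = 4.847 kg·m².
ω₂ = I₁ω₁ / I₂ = (8.305)(3.00 rad/s) / (4.847) = 5.140 rad/s.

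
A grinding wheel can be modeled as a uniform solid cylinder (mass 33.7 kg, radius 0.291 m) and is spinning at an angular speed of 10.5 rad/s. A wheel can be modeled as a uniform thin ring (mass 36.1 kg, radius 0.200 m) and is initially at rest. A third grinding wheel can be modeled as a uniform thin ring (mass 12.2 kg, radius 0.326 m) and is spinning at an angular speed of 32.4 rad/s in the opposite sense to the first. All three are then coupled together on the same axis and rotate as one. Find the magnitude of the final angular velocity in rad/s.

|ω_f| ≈ 6.49 rad/s

The coupling torques are internal; angular momentum about the shared axis is conserved.
Moments of inertia: I_A = ½(33.7)(0.291)² = 1.427 kg·m²; I_B = (36.1)(0.200)² = 1.444 kg·m²; I_C = (12.2)(0.326)² = 1.297 kg·m².
Taking A's sense as positive: L = (1.427)(10.5) − (1.297)(32.4) = -27.03 kg·m²·rad/s.
Combined I = 1.427 + 1.444 + 1.297 = 4.167 kg·m².
ω_f = L / I = -27.03 / 4.167 = -6.485 rad/s.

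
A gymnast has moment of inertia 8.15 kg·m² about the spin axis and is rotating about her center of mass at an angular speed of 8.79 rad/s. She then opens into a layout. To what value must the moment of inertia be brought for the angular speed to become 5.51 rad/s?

No external torque acts about the spin axis, so angular momentum is conserved.
I₂ = I₁ω₁ / ω₂ = (8.15)(8.79) / (5.51) = 13.00 kg·m².

I₂ ≈ 13.0 kg·m²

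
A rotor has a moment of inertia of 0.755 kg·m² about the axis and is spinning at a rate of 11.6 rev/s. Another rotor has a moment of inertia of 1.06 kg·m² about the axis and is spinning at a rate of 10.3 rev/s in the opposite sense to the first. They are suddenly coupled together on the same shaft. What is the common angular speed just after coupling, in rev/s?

The coupling torques are internal; angular momentum about the shared axis is conserved.
Taking A's sense as positive: L = (0.7550)(11.6) − (1.060)(10.3) = -2.160 kg·m²·rev/s.
Combined I = 0.7550 + 1.060 = 1.815 kg·m².
ω_f = L / I = -2.160 / 1.815 = -1.190 rev/s.

|ω_f| ≈ 1.19 rev/s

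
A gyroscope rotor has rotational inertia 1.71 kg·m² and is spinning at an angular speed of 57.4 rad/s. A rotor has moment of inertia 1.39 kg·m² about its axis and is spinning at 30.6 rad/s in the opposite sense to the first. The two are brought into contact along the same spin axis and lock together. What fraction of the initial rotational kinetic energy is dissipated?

No external torque acts about the common axis, so total angular momentum is conserved.
Taking A's sense as positive: L = (1.710)(57.4) − (1.390)(30.6) = 55.62 kg·m²·rad/s.
Combined I = 1.710 + 1.390 = 3.100 kg·m².
ω_f = L / I = 55.62 / 3.100 = 17.94 rad/s.
KE_i = ½ΣIω² = 3468 J; KE_f = ½(3.100)(17.94)² = 499.0 J.
Fraction dissipated = (KE_i − KE_f)/KE_i = 0.8561.

fraction ≈ 0.856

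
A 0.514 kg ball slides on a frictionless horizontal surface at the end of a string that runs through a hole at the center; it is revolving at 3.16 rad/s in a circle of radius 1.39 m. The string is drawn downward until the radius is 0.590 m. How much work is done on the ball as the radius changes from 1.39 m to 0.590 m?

No torque about the axis ⇒ m r₁² ω₁ = m r₂² ω₂.
ω₂ = ω₁ (r₁/r₂)² = (3.16)(1.39/0.590)² = 17.54 rad/s.
W = ΔKE = ½m(v₂² − v₁²) = 22.56 J.

W ≈ 22.6 J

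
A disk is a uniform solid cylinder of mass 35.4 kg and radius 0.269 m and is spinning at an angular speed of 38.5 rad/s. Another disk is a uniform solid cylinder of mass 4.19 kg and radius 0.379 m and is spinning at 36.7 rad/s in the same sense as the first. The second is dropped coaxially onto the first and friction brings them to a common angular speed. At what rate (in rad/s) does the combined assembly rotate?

No external torque acts about the common axis, so total angular momentum is conserved.
Moments of inertia: I_A = ½(35.4)(0.269)² = 1.281 kg·m²; I_B = ½(4.19)(0.379)² = 0.3009 kg·m².
Taking A's sense as positive: L = (1.281)(38.5) + (0.3009)(36.7) = 60.35 kg·m²·rad/s.
Combined I = 1.281 + 0.3009 = 1.582 kg·m².
ω_f = L / I = 60.35 / 1.582 = 38.16 rad/s.

|ω_f| ≈ 38.2 rad/s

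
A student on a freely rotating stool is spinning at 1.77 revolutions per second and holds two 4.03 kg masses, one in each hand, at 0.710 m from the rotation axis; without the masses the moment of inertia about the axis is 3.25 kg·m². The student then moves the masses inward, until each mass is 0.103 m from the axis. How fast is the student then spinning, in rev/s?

No external torque acts about the spin axis, so angular momentum is conserved.
I₁ = 3.25 + 2(4.03)(0.710)² = 7.313 kg·m²; I₂ = 3.25 + 2(4.03)(0.103)² = 3.336 kg·m².
ω₂ = I₁ω₁ / I₂ = (7.313)(1.77 rev/s) / (3.336) = 3.881 rev/s.

ω₂ ≈ 3.88 rev/s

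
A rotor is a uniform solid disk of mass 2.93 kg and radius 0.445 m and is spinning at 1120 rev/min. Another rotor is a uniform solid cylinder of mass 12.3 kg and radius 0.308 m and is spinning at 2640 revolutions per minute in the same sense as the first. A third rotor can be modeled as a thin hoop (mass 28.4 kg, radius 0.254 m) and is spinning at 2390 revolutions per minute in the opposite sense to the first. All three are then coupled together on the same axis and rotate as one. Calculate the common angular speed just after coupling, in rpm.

|ω_f| ≈ 929 rpm

No external torque acts about the common axis, so total angular momentum is conserved.
Moments of inertia: I_A = ½(2.93)(0.445)² = 0.2901 kg·m²; I_B = ½(12.3)(0.308)² = 0.5834 kg·m²; I_C = (28.4)(0.254)² = 1.832 kg·m².
Taking A's sense as positive: L = (0.2901)(1120) + (0.5834)(2640) − (1.832)(2390) = -2514 kg·m²·rpm.
Combined I = 0.2901 + 0.5834 + 1.832 = 2.706 kg·m².
ω_f = L / I = -2514 / 2.706 = -929.1 rpm.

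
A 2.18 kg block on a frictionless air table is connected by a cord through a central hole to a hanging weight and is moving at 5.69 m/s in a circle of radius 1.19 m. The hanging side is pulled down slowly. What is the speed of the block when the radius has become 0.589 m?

The only horizontal force on the mass is along the cord (radial), so it exerts no torque about the hole and angular momentum m v r is conserved.
v₂ = v₁ r₁ / r₂ = (5.69)(1.19) / (0.589) = 11.50 m/s.

v₂ ≈ 11.5 m/s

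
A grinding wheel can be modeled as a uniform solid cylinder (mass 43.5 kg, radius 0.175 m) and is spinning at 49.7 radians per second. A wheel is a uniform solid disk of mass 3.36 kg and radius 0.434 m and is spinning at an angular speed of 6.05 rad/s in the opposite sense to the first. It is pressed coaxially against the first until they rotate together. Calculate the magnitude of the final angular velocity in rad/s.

No external torque acts about the common axis, so total angular momentum is conserved.
Moments of inertia: I_A = ½(43.5)(0.175)² = 0.6661 kg·m²; I_B = ½(3.36)(0.434)² = 0.3164 kg·m².
Taking A's sense as positive: L = (0.6661)(49.7) − (0.3164)(6.05) = 31.19 kg·m²·rad/s.
Combined I = 0.6661 + 0.3164 = 0.9825 kg·m².
ω_f = L / I = 31.19 / 0.9825 = 31.74 rad/s.

|ω_f| ≈ 31.7 rad/s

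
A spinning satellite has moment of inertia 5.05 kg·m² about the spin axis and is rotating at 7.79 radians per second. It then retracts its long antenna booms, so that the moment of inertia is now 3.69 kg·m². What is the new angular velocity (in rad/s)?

No external torque acts about the spin axis, so angular momentum is conserved.
ω₂ = I₁ω₁ / I₂ = (5.050)(7.79 rad/s) / (3.690) = 10.66 rad/s.

ω₂ ≈ 10.7 rad/s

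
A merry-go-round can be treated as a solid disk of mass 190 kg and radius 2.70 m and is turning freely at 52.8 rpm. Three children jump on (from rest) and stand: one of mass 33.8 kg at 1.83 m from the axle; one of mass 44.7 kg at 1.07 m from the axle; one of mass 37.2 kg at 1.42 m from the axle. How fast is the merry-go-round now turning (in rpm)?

ω_f ≈ 39.2 rpm

The added mass arrives with no angular momentum about the axle, and any external torque about the axle is negligible, so the system's angular momentum is conserved.
I_p = ½(190)(2.70)² = 692.6 kg·m².
Added inertia Σmr² = (33.8)(1.83)² + (44.7)(1.07)² + (37.2)(1.42)² = 239.4 kg·m²; I_f = 692.6 + 239.4 = 931.9 kg·m².
ω_f = I_p ω_i / I_f = (692.6)(52.8) / 931.9 = 39.24 rpm.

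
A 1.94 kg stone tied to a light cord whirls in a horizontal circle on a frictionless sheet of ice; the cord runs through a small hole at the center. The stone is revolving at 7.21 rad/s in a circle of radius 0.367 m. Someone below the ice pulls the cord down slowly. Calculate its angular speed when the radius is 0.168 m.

No torque about the axis ⇒ m r₁² ω₁ = m r₂² ω₂.
ω₂ = ω₁ (r₁/r₂)² = (7.21)(0.367/0.168)² = 34.41 rad/s.

ω₂ ≈ 34.4 rad/s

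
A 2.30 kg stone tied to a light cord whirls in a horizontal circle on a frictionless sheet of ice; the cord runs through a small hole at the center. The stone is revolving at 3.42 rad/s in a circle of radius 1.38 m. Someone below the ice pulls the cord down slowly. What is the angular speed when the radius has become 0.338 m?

No torque about the axis ⇒ m r₁² ω₁ = m r₂² ω₂.
ω₂ = ω₁ (r₁/r₂)² = (3.42)(1.38/0.338)² = 57.01 rad/s.

ω₂ ≈ 57.0 rad/s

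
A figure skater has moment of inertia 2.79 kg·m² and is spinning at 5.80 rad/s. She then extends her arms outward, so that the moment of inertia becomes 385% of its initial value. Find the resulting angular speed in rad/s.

ω₂ ≈ 1.51 rad/s

With no external torque about the axis, L is conserved: I₁ω₁ = I₂ω₂.
I₂ = 3.85 × 2.79 = 10.74 kg·m².
ω₂ = I₁ω₁ / I₂ = (2.790)(5.80 rad/s) / (10.74) = 1.506 rad/s.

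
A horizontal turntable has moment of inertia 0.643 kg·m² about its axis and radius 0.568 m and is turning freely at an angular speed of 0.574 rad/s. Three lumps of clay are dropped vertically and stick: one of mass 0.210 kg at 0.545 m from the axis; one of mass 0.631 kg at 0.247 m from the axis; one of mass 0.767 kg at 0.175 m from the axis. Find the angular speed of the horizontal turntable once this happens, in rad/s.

ω_f ≈ 0.481 rad/s

The added mass arrives with no angular momentum about the axis, and any external torque about the axis is negligible, so the system's angular momentum is conserved.
Added inertia Σmr² = (0.210)(0.545)² + (0.631)(0.247)² + (0.767)(0.175)² = 0.1244 kg·m²; I_f = 0.6430 + 0.1244 = 0.7674 kg·m².
ω_f = I_p ω_i / I_f = (0.6430)(0.574) / 0.7674 = 0.4810 rad/s.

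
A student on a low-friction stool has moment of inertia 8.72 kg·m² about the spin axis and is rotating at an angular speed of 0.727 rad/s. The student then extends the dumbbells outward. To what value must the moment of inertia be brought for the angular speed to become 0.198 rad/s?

I₂ ≈ 32.0 kg·m²

No external torque acts about the spin axis, so angular momentum is conserved.
I₂ = I₁ω₁ / ω₂ = (8.72)(0.727) / (0.198) = 32.02 kg·m².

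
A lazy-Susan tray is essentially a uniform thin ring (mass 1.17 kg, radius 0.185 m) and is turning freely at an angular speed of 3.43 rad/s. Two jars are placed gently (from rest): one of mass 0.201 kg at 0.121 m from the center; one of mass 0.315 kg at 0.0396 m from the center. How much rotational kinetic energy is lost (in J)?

energy lost ≈ 0.0186 J

No external torque acts about the center; L_before = L_after.
I_p = (1.17)(0.185)² = 0.04004 kg·m².
Added inertia Σmr² = (0.201)(0.121)² + (0.315)(0.0396)² = 0.003437 kg·m²; I_f = 0.04004 + 0.003437 = 0.04348 kg·m².
ω_f = I_p ω_i / I_f = (0.04004)(3.43) / 0.04348 = 3.159 rad/s.
KE_i = ½(0.04004)(3.430 rad/s)² = 0.2356 J; KE_f = ½(0.04348)(3.159)² = 0.2169 J.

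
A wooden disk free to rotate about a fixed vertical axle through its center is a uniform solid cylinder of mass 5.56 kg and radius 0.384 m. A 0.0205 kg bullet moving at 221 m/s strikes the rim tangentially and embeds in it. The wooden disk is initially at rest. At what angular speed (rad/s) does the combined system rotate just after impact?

|ω_f| ≈ 4.21 rad/s

About the axle the impulsive forces during the collision are internal, so angular momentum about that axis is conserved.
I_p = ½(5.56)(0.384)² = 0.4099 kg·m². Taking the sense of the bullet's angular momentum as positive, L_{bullet} = m v R = (0.0205)(221)(0.384) = 1.740 kg·m²/s.
L_i = 0 + 1.740 = 1.740 kg·m²/s.
After sticking, I_f = I_p + m R² = 0.4099 + (0.0205)(0.384)² = 0.4130 kg·m².
ω_f = L_i / I_f = 1.740 / 0.4130 = 4.213 rad/s.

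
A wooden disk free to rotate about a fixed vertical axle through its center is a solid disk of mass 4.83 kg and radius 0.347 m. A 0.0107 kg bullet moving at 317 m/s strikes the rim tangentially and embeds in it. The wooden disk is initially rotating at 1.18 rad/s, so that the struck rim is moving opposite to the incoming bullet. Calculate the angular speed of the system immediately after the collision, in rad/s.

About the axle the impulsive forces during the collision are internal, so angular momentum about that axis is conserved.
I_p = ½(4.83)(0.347)² = 0.2908 kg·m². Taking the sense of the bullet's angular momentum as positive, L_{bullet} = m v R = (0.0107)(317)(0.347) = 1.177 kg·m²/s.
L_i = −I_p ω_p + m v R = −(0.2908)(1.18) + 1.177 = 0.8339 kg·m²/s.
After sticking, I_f = I_p + m R² = 0.2908 + (0.0107)(0.347)² = 0.2921 kg·m².
ω_f = L_i / I_f = 0.8339 / 0.2921 = 2.855 rad/s.

|ω_f| ≈ 2.85 rad/s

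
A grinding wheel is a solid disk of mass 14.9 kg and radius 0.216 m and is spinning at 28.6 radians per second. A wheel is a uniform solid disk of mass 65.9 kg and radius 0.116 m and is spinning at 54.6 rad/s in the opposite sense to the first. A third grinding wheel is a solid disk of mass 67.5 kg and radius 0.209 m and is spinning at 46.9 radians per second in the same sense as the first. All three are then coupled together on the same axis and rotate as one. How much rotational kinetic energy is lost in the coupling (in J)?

No external torque acts about the common axis, so total angular momentum is conserved.
Moments of inertia: I_A = ½(14.9)(0.216)² = 0.3476 kg·m²; I_B = ½(65.9)(0.116)² = 0.4434 kg·m²; I_C = ½(67.5)(0.209)² = 1.474 kg·m².
Taking A's sense as positive: L = (0.3476)(28.6) − (0.4434)(54.6) + (1.474)(46.9) = 54.87 kg·m²·rad/s.
Combined I = 0.3476 + 0.4434 + 1.474 = 2.265 kg·m².
ω_f = L / I = 54.87 / 2.265 = 24.22 rad/s.
KE_i = ½ΣIω² = 2424 J; KE_f = ½(2.265)(24.22)² = 664.7 J.

ΔKE lost ≈ 1760 J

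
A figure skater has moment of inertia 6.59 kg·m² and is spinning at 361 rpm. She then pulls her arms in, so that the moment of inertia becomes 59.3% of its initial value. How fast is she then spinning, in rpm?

With no external torque about the axis, L is conserved: I₁ω₁ = I₂ω₂.
I₂ = 0.593 × 6.59 = 3.908 kg·m².
ω₂ = I₁ω₁ / I₂ = (6.590)(361 rpm) / (3.908) = 608.8 rpm.

ω₂ ≈ 609 rpm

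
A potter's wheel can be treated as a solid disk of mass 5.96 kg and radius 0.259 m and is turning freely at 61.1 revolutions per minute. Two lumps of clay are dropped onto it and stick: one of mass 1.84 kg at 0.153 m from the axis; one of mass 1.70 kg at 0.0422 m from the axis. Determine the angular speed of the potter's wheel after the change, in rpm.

No external torque acts about the axis; L_before = L_after.
I_p = ½(5.96)(0.259)² = 0.1999 kg·m².
Added inertia Σmr² = (1.84)(0.153)² + (1.70)(0.0422)² = 0.04610 kg·m²; I_f = 0.1999 + 0.04610 = 0.2460 kg·m².
ω_f = I_p ω_i / I_f = (0.1999)(61.1) / 0.2460 = 49.65 rpm.

ω_f ≈ 49.7 rpm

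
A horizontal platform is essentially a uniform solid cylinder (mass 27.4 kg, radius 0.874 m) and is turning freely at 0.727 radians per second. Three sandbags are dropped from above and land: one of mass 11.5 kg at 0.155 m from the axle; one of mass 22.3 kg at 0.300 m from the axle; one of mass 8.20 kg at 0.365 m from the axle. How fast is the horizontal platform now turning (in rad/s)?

The added mass arrives with no angular momentum about the axle, and any external torque about the axle is negligible, so the system's angular momentum is conserved.
I_p = ½(27.4)(0.874)² = 10.47 kg·m².
Added inertia Σmr² = (11.5)(0.155)² + (22.3)(0.300)² + (8.20)(0.365)² = 3.376 kg·m²; I_f = 10.47 + 3.376 = 13.84 kg·m².
ω_f = I_p ω_i / I_f = (10.47)(0.727) / 13.84 = 0.5497 rad/s.

ω_f ≈ 0.550 rad/s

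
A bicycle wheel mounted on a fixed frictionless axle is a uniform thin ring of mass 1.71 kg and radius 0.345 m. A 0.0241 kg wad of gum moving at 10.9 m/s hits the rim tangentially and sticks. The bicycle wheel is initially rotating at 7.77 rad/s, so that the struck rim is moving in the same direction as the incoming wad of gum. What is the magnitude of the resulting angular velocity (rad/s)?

About the axle the impulsive forces during the collision are internal, so angular momentum about that axis is conserved.
I_p = (1.71)(0.345)² = 0.2035 kg·m². Taking the sense of the wad of gum's angular momentum as positive, L_{wad} = m v R = (0.0241)(10.9)(0.345) = 0.09063 kg·m²/s.
L_i = +I_p ω_p + m v R = +(0.2035)(7.77) + 0.09063 = 1.672 kg·m²/s.
After sticking, I_f = I_p + m R² = 0.2035 + (0.0241)(0.345)² = 0.2064 kg·m².
ω_f = L_i / I_f = 1.672 / 0.2064 = 8.101 rad/s.

|ω_f| ≈ 8.10 rad/s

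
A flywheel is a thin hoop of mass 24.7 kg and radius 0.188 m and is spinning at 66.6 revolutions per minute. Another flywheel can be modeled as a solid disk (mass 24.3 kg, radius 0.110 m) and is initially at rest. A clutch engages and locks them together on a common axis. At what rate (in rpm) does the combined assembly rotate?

|ω_f| ≈ 57.0 rpm

No external torque acts about the common axis, so total angular momentum is conserved.
Moments of inertia: I_A = (24.7)(0.188)² = 0.8730 kg·m²; I_B = ½(24.3)(0.110)² = 0.1470 kg·m².
Taking A's sense as positive: L = (0.8730)(66.6) = 58.14 kg·m²·rpm.
Combined I = 0.8730 + 0.1470 = 1.020 kg·m².
ω_f = L / I = 58.14 / 1.020 = 57.00 rpm.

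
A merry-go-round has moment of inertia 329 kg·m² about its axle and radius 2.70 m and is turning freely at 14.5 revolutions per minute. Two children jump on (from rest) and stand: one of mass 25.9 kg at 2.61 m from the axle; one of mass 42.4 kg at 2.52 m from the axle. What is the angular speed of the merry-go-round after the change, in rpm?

No external torque acts about the axle; L_before = L_after.
Added inertia Σmr² = (25.9)(2.61)² + (42.4)(2.52)² = 445.7 kg·m²; I_f = 329.0 + 445.7 = 774.7 kg·m².
ω_f = I_p ω_i / I_f = (329.0)(14.5) / 774.7 = 6.158 rpm.

ω_f ≈ 6.16 rpm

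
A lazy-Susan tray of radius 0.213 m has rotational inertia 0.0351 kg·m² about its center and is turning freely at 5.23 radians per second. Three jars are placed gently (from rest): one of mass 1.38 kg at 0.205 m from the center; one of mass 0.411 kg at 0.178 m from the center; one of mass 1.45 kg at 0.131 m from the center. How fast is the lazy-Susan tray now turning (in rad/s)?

No external torque acts about the center; L_before = L_after.
Added inertia Σmr² = (1.38)(0.205)² + (0.411)(0.178)² + (1.45)(0.131)² = 0.09590 kg·m²; I_f = 0.03510 + 0.09590 = 0.1310 kg·m².
ω_f = I_p ω_i / I_f = (0.03510)(5.23) / 0.1310 = 1.401 rad/s.

ω_f ≈ 1.40 rad/s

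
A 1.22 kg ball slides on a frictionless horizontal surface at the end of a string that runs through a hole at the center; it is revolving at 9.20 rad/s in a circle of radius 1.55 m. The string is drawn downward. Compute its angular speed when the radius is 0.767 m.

ω₂ ≈ 37.6 rad/s

The constraining force is radial, so m r² ω about the center is conserved.
ω₂ = ω₁ (r₁/r₂)² = (9.20)(1.55/0.767)² = 37.57 rad/s.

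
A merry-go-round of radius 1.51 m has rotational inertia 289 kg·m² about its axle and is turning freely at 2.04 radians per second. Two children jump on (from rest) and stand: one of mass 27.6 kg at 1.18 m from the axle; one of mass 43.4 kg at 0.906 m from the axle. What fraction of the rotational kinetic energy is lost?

fraction ≈ 0.204

No external torque acts about the axle; L_before = L_after.
Added inertia Σmr² = (27.6)(1.18)² + (43.4)(0.906)² = 74.05 kg·m²; I_f = 289.0 + 74.05 = 363.1 kg·m².
ω_f = I_p ω_i / I_f = (289.0)(2.04) / 363.1 = 1.624 rad/s.
KE_i = ½(289.0)(2.040 rad/s)² = 601.4 J; KE_f = ½(363.1)(1.624)² = 478.7 J.
Fraction lost = 0.2040.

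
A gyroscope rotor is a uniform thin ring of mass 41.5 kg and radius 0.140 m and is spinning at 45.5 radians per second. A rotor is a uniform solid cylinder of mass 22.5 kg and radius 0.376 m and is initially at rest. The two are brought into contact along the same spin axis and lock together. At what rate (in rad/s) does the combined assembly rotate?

|ω_f| ≈ 15.4 rad/s

No external torque acts about the common axis, so total angular momentum is conserved.
Moments of inertia: I_A = (41.5)(0.140)² = 0.8134 kg·m²; I_B = ½(22.5)(0.376)² = 1.590 kg·m².
Taking A's sense as positive: L = (0.8134)(45.5) = 37.01 kg·m²·rad/s.
Combined I = 0.8134 + 1.590 = 2.404 kg·m².
ω_f = L / I = 37.01 / 2.404 = 15.40 rad/s.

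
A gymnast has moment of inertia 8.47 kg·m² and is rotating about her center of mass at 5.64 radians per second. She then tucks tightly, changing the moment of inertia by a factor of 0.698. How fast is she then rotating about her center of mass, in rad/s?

No external torque acts about the spin axis, so angular momentum is conserved.
I₂ = 0.698 × 8.47 = 5.912 kg·m².
ω₂ = I₁ω₁ / I₂ = (8.470)(5.64 rad/s) / (5.912) = 8.080 rad/s.

ω₂ ≈ 8.08 rad/s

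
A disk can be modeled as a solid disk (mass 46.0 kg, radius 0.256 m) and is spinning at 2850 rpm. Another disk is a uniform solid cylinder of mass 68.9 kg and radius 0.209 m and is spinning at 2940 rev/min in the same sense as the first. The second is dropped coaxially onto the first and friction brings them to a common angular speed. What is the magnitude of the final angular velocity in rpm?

|ω_f| ≈ 2890 rpm

The coupling torques are internal; angular momentum about the shared axis is conserved.
Moments of inertia: I_A = ½(46.0)(0.256)² = 1.507 kg·m²; I_B = ½(68.9)(0.209)² = 1.505 kg·m².
Taking A's sense as positive: L = (1.507)(2850) + (1.505)(2940) = 8720 kg·m²·rpm.
Combined I = 1.507 + 1.505 = 3.012 kg·m².
ω_f = L / I = 8720 / 3.012 = 2895 rpm.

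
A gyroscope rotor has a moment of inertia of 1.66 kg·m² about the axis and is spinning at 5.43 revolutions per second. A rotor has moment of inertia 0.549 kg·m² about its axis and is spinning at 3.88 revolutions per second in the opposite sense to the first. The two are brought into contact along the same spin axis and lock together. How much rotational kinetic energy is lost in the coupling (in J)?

ΔKE lost ≈ 706 J

No external torque acts about the common axis, so total angular momentum is conserved.
Taking A's sense as positive: L = (1.660)(5.43) − (0.5490)(3.88) = 6.884 kg·m²·rev/s.
Combined I = 1.660 + 0.5490 = 2.209 kg·m².
ω_f = L / I = 6.884 / 2.209 = 3.116 rev/s.
KE_i = ½ΣIω² = 1129 J; KE_f = ½(2.209)(19.58)² = 423.4 J.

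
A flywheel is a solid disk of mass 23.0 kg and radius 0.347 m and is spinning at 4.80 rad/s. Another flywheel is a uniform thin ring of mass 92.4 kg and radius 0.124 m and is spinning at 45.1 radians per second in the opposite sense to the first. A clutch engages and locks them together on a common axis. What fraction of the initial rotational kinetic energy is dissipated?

fraction ≈ 0.598

No external torque acts about the common axis, so total angular momentum is conserved.
Moments of inertia: I_A = ½(23.0)(0.347)² = 1.385 kg·m²; I_B = (92.4)(0.124)² = 1.421 kg·m².
Taking A's sense as positive: L = (1.385)(4.80) − (1.421)(45.1) = -57.43 kg·m²·rad/s.
Combined I = 1.385 + 1.421 = 2.805 kg·m².
ω_f = L / I = -57.43 / 2.805 = -20.47 rad/s.
KE_i = ½ΣIω² = 1461 J; KE_f = ½(2.805)(20.47)² = 587.8 J.
Fraction dissipated = (KE_i − KE_f)/KE_i = 0.5976.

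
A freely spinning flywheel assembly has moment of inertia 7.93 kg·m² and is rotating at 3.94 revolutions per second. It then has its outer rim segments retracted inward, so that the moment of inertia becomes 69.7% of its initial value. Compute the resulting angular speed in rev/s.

With no external torque about the axis, L is conserved: I₁ω₁ = I₂ω₂.
I₂ = 0.697 × 7.93 = 5.527 kg·m².
ω₂ = I₁ω₁ / I₂ = (7.930)(3.94 rev/s) / (5.527) = 5.653 rev/s.

ω₂ ≈ 5.65 rev/s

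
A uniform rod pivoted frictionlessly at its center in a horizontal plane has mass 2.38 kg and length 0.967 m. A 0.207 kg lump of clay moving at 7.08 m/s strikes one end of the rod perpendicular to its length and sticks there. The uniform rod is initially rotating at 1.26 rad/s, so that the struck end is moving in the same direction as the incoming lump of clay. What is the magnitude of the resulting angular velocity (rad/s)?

The axle reaction passes through the pivot and exerts no torque about it; angular momentum about the pivot is conserved through the impact.
I_p = (1/12)(2.38)(0.967)² = 0.1855 kg·m². Taking the sense of the lump of clay's angular momentum as positive, L_{lump} = m v R = (0.207)(7.08)(0.967/2) = 0.7086 kg·m²/s.
L_i = +I_p ω_p + m v R = +(0.1855)(1.26) + 0.7086 = 0.9423 kg·m²/s.
After sticking, I_f = I_p + m R² = 0.1855 + (0.207)(0.967/2)² = 0.2339 kg·m².
ω_f = L_i / I_f = 0.9423 / 0.2339 = 4.029 rad/s.

|ω_f| ≈ 4.03 rad/s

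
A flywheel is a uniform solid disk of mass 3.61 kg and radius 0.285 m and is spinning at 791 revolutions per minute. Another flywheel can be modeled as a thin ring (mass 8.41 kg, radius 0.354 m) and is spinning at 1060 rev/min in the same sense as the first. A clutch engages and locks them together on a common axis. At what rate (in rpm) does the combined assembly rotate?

No external torque acts about the common axis, so total angular momentum is conserved.
Moments of inertia: I_A = ½(3.61)(0.285)² = 0.1466 kg·m²; I_B = (8.41)(0.354)² = 1.054 kg·m².
Taking A's sense as positive: L = (0.1466)(791) + (1.054)(1060) = 1233 kg·m²·rpm.
Combined I = 0.1466 + 1.054 = 1.201 kg·m².
ω_f = L / I = 1233 / 1.201 = 1027 rpm.

|ω_f| ≈ 1030 rpm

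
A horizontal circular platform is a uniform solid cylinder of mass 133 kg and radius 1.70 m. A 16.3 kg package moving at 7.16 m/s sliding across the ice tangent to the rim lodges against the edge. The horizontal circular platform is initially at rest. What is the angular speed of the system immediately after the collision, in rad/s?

The axle reaction passes through the central axle and exerts no torque about it; angular momentum about the central axle is conserved through the impact.
I_p = ½(133)(1.70)² = 192.2 kg·m². Taking the sense of the package's angular momentum as positive, L_{package} = m v R = (16.3)(7.16)(1.70) = 198.4 kg·m²/s.
L_i = 0 + 198.4 = 198.4 kg·m²/s.
After sticking, I_f = I_p + m R² = 192.2 + (16.3)(1.70)² = 239.3 kg·m².
ω_f = L_i / I_f = 198.4 / 239.3 = 0.8291 rad/s.

|ω_f| ≈ 0.829 rad/s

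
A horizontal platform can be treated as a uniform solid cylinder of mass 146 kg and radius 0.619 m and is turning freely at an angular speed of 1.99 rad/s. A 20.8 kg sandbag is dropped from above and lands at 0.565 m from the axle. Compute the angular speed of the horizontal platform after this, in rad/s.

No external torque acts about the axle; L_before = L_after.
I_p = ½(146)(0.619)² = 27.97 kg·m².
Added inertia Σmr² = (20.8)(0.565)² = 6.640 kg·m²; I_f = 27.97 + 6.640 = 34.61 kg·m².
ω_f = I_p ω_i / I_f = (27.97)(1.99) / 34.61 = 1.608 rad/s.

ω_f ≈ 1.61 rad/s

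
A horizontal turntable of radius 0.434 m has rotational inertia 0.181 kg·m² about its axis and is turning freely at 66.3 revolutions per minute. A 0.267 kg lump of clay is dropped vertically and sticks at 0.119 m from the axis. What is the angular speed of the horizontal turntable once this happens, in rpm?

ω_f ≈ 64.9 rpm

The added mass arrives with no angular momentum about the axis, and any external torque about the axis is negligible, so the system's angular momentum is conserved.
Added inertia Σmr² = (0.267)(0.119)² = 0.003781 kg·m²; I_f = 0.1810 + 0.003781 = 0.1848 kg·m².
ω_f = I_p ω_i / I_f = (0.1810)(66.3) / 0.1848 = 64.94 rpm.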